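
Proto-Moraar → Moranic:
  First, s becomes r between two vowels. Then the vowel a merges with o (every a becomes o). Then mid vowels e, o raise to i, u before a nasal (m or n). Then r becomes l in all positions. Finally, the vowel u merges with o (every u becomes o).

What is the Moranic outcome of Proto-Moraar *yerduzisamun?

yeldozilomon

Moranic: *yerduzisamun > yerduziramun > yerduziromun > yerduzirumun > yelduzilumun > yeldozilomon  (by rhotacism, vowel merger, pre-nasal raising, unconditioned shift, vowel merger)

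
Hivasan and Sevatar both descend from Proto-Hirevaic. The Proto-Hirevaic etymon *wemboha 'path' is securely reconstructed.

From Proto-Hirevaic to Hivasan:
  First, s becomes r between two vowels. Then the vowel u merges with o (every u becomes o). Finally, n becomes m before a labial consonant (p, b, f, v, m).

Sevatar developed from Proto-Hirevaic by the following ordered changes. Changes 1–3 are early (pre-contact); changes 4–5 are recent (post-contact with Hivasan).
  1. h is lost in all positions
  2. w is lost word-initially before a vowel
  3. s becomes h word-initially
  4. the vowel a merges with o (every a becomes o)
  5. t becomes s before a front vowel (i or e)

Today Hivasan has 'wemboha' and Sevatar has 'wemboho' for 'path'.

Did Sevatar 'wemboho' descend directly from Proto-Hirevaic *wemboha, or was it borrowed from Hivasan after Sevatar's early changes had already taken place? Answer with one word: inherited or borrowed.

borrowed

If inherited, *wemboha would pass through all of Sevatar's changes:
Sevatar: start from *wemboha.
  rule 1 (h-loss): wemboha → wemboa
  rule 2 (glide loss): wemboa → emboa
  rule 3: no change — emboa
  rule 4 (vowel merger): emboa → emboo
  rule 5: no change — emboo
  ⇒ Sevatar emboo
If borrowed from Hivasan 'wemboha' after the early changes, it would undergo only the recent ones:
  rule 4 (vowel merger): wemboha → wemboho
  rule 5 (palatalisation): no change (wemboho)
  ⇒ as a loan: wemboho
Sevatar 'wemboho' matches the loan outcome 'wemboho', not the inherited 'emboo' — it skipped the early Sevatar changes, so it was borrowed from Hivasan.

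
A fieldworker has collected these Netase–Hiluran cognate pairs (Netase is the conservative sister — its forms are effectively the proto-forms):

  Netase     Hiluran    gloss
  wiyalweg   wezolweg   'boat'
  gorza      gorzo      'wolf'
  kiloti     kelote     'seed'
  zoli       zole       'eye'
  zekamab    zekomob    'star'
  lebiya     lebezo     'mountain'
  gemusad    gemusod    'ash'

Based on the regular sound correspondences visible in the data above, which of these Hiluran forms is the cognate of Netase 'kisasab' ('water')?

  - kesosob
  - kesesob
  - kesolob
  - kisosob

kesosob

wiyalweg ~ wezolweg, kiloti ~ kelote — Netase i corresponds to Hiluran e after a consonant, before a consonant other than r, m, n, p, b, f, v.
wiyalweg ~ wezolweg, gemusad ~ gemusod — Netase a corresponds to Hiluran o after a consonant, before a consonant other than r, m, n, p, b, f, v.
zekamab ~ zekomob — Netase a corresponds to Hiluran o after a consonant, before a labial obstruent.
Applying these to Netase 'kisasab':
  kisasab → kesasab   (i→e after a consonant, before a consonant other than r, m, n, p, b, f, v)
  kesasab → kesosab   (a→o after a consonant, before a consonant other than r, m, n, p, b, f, v)
  kesosab → kesosob   (a→o after a consonant, before a labial obstruent)
So the Hiluran cognate is 'kesosob'.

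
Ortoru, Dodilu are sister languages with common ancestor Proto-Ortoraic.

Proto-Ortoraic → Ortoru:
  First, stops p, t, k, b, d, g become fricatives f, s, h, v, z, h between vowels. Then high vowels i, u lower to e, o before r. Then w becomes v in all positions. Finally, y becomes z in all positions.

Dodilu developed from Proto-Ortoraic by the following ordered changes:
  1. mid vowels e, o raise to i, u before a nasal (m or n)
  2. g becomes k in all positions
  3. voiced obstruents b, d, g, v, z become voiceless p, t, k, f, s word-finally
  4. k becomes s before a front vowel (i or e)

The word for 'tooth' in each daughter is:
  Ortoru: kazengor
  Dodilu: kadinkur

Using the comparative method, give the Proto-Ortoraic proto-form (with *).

*kadengur

Position 6: Ortoru has g, Dodilu has k. Ortoru preserves g here (none of its changes turn any other segment into g), so the proto-segment is *g.
Position 7: Ortoru has o, Dodilu has u. Taking the neighbouring segments as reconstructed: Ortoru o could go back to *o or *u; Dodilu u can only go back to *u — the one source consistent with every daughter is *u.
Verify the candidate proto-form against each daughter:
Ortoru: start from *kadengur.
  rule 1 (intervocalic lenition): kadengur → kazengur
  rule 2 (pre-rhotic lowering): kazengur → kazengor
  rule 3: no change — kazengor
  rule 4: no change — kazengor
  ⇒ Ortoru kazengor
Dodilu: *kadengur
  kadengur → kadingur   [pre-nasal raising]
  kadingur → kadinkur   [unconditioned shift]
  kadinkur (rule 3 does not apply)
  kadinkur (rule 4 does not apply)
  giving Dodilu kadinkur.
*kadengur is the unique common source.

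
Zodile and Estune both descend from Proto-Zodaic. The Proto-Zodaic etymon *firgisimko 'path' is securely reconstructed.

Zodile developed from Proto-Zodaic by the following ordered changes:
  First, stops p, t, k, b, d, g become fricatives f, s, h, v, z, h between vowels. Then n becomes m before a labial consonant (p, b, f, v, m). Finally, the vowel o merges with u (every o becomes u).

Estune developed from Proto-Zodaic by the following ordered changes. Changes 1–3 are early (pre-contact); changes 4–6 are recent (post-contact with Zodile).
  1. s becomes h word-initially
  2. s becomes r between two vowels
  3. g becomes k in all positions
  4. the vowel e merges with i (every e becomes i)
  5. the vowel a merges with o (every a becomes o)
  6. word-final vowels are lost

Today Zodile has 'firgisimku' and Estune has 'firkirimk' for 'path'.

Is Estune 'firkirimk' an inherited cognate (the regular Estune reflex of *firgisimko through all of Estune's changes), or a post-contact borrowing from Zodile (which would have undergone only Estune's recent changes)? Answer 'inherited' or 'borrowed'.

If inherited, *firgisimko would pass through all of Estune's changes:
Estune: start from *firgisimko.
  rule 1: no change — firgisimko
  rule 2 (rhotacism): firgisimko → firgirimko
  rule 3 (unconditioned shift): firgirimko → firkirimko
  rule 4: no change — firkirimko
  rule 5: no change — firkirimko
  rule 6 (apocope): firkirimko → firkirimk
  ⇒ Estune firkirimk
If borrowed from Zodile 'firgisimku' after the early changes, it would undergo only the recent ones:
  rule 4 (vowel merger): no change (firgisimku)
  rule 5 (vowel merger): no change (firgisimku)
  rule 6 (apocope): firgisimku → firgisimk
  ⇒ as a loan: firgisimk
Estune 'firkirimk' matches the inherited outcome exactly, so it is an inherited cognate, not a loan.

inherited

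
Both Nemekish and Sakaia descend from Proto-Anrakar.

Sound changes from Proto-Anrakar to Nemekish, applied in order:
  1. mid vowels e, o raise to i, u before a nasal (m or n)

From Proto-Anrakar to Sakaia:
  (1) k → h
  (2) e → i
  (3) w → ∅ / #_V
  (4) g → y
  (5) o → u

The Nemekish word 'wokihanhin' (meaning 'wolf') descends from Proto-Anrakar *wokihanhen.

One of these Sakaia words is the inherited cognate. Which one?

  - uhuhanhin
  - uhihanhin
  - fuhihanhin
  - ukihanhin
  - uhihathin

Sakaia: *wokihanhen
  wokihanhen → wohihanhen   [unconditioned shift]
  wohihanhen → wohihanhin   [vowel merger]
  wohihanhin → ohihanhin   [glide loss]
  ohihanhin (rule 4 does not apply)
  ohihanhin → uhihanhin   [vowel merger]
  giving Sakaia uhihanhin.
Among the options, 'uhihanhin' alone shows every Sakaia change applied in order.

uhihanhin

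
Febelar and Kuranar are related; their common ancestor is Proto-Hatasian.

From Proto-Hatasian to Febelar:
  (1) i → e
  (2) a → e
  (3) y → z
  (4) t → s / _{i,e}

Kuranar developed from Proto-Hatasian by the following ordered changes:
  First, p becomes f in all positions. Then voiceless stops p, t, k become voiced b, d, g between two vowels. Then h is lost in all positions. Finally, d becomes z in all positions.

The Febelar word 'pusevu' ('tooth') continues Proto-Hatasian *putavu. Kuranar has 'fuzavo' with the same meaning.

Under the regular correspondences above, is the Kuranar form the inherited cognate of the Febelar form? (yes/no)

no

Derive the expected Kuranar reflex of *putavu:
Kuranar: *putavu > futavu > fudavu > fuzavu  (by unconditioned shift, intervocalic voicing, unconditioned shift)
The regular Kuranar reflex would be 'fuzavu', but the attested form is 'fuzavo'. The correspondence is irregular, so they are not cognates (the Kuranar form has a different source).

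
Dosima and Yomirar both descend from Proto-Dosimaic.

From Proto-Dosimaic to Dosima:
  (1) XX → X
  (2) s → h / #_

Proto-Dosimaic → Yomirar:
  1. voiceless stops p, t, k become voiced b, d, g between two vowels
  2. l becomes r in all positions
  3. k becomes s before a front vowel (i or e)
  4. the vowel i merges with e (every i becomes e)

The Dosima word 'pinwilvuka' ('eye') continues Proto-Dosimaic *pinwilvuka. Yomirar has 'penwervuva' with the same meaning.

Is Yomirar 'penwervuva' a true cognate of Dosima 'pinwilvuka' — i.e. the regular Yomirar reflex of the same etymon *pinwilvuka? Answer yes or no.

Derive the expected Yomirar reflex of *pinwilvuka:
Yomirar: *pinwilvuka
  pinwilvuka → pinwilvuga   [intervocalic voicing]
  pinwilvuga → pinwirvuga   [unconditioned shift]
  pinwirvuga (rule 3 does not apply)
  pinwirvuga → penwervuga   [vowel merger]
  giving Yomirar penwervuga.
The regular Yomirar reflex would be 'penwervuga', but the attested form is 'penwervuva'. The correspondence is irregular, so they are not cognates (the Yomirar form has a different source).

no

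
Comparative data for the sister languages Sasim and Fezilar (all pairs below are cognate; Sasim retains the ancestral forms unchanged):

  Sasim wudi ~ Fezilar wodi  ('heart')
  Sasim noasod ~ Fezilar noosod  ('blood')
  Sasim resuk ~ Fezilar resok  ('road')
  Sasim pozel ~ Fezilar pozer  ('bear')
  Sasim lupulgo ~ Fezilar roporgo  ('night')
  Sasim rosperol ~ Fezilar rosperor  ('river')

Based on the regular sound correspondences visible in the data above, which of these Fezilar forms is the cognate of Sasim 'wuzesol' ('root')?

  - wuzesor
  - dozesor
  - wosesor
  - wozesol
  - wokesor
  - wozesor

wudi ~ wodi, resuk ~ resok — Sasim u corresponds to Fezilar o after a consonant, before a consonant other than r, m, n, p, b, f, v.
pozel ~ pozer, rosperol ~ rosperor — Sasim l corresponds to Fezilar r word-finally.
Applying these to Sasim 'wuzesol':
  wuzesol → wozesol   (u→o after a consonant, before a consonant other than r, m, n, p, b, f, v)
  wozesol → wozesor   (l→r word-finally)
So the Fezilar cognate is 'wozesor'.

wozesor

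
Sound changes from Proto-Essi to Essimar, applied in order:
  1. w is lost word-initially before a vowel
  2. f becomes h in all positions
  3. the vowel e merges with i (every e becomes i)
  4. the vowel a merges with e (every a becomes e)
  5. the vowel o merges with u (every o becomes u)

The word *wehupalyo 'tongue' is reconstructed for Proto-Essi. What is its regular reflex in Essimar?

Essimar: start from *wehupalyo.
  rule 1 (glide loss): wehupalyo → ehupalyo
  rule 2: no change — ehupalyo
  rule 3 (vowel merger): ehupalyo → ihupalyo
  rule 4 (vowel merger): ihupalyo → ihupelyo
  rule 5 (vowel merger): ihupelyo → ihupelyu
  ⇒ Essimar ihupelyu

ihupelyu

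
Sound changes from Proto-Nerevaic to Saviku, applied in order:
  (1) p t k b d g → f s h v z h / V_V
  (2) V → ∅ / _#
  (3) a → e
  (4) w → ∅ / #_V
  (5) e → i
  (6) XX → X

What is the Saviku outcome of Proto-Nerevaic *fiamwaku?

Saviku: start from *fiamwaku.
  rule 1 (intervocalic lenition): fiamwaku → fiamwahu
  rule 2 (apocope): fiamwahu → fiamwah
  rule 3 (vowel merger): fiamwah → fiemweh
  rule 4: no change — fiemweh
  rule 5 (vowel merger): fiemweh → fiimwih
  rule 6 (degemination): fiimwih → fimwih
  ⇒ Saviku fimwih

fimwih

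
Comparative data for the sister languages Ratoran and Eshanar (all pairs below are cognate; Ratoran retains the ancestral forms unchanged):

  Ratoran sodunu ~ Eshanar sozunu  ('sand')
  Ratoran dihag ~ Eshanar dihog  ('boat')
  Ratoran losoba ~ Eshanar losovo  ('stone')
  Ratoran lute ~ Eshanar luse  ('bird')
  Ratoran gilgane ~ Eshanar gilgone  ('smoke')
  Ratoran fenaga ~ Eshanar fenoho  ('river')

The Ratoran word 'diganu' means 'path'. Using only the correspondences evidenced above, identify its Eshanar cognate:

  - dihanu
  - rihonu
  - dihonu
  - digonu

fenaga ~ fenoho — Ratoran g corresponds to Eshanar h between vowels (before a back vowel).
gilgane ~ gilgone — Ratoran a corresponds to Eshanar o after a consonant, before a nasal.
Applying these to Ratoran 'diganu':
  diganu → dihanu   (g→h between vowels (before a back vowel))
  dihanu → dihonu   (a→o after a consonant, before a nasal)
So the Eshanar cognate is 'dihonu'.

dihonu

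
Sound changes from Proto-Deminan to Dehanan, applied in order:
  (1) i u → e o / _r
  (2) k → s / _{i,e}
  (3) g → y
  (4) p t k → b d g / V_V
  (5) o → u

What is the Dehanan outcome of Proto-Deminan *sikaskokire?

Dehanan: *sikaskokire
  sikaskokire → sikaskokere   [pre-rhotic lowering]
  sikaskokere → sikaskosere   [palatalisation]
  sikaskosere (rule 3 does not apply)
  sikaskosere → sigaskosere   [intervocalic voicing]
  sigaskosere → sigaskusere   [vowel merger]
  giving Dehanan sigaskusere.

sigaskusere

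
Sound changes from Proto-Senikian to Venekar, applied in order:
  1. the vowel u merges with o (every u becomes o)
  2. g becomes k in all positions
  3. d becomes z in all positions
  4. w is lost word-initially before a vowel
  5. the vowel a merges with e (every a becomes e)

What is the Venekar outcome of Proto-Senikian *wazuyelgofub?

Venekar: start from *wazuyelgofub.
  rule 1 (vowel merger): wazuyelgofub → wazoyelgofob
  rule 2 (unconditioned shift): wazoyelgofob → wazoyelkofob
  rule 3: no change — wazoyelkofob
  rule 4 (glide loss): wazoyelkofob → azoyelkofob
  rule 5 (vowel merger): azoyelkofob → ezoyelkofob
  ⇒ Venekar ezoyelkofob

ezoyelkofob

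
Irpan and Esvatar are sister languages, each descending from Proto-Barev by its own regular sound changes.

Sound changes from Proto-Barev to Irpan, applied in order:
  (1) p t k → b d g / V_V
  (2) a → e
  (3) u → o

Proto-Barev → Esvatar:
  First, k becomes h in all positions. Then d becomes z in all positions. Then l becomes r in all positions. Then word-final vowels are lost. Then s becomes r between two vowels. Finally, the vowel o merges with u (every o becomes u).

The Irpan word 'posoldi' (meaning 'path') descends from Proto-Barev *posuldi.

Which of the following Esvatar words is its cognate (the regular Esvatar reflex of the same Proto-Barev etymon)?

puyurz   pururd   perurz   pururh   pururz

Esvatar: *posuldi
  posuldi (rule 1 does not apply)
  posuldi → posulzi   [unconditioned shift]
  posulzi → posurzi   [unconditioned shift]
  posurzi → posurz   [apocope]
  posurz → porurz   [rhotacism]
  porurz → pururz   [vowel merger]
  giving Esvatar pururz.
The other candidates each miss or misapply at least one Esvatar change.

pururz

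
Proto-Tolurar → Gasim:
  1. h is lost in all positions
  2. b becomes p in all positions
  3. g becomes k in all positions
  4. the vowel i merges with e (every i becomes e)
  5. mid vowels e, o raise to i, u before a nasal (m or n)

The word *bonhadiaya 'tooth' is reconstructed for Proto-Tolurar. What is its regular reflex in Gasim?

Gasim: start from *bonhadiaya.
  rule 1 (h-loss): bonhadiaya → bonadiaya
  rule 2 (unconditioned shift): bonadiaya → ponadiaya
  rule 3: no change — ponadiaya
  rule 4 (vowel merger): ponadiaya → ponadeaya
  rule 5 (pre-nasal raising): ponadeaya → punadeaya
  ⇒ Gasim punadeaya

punadeaya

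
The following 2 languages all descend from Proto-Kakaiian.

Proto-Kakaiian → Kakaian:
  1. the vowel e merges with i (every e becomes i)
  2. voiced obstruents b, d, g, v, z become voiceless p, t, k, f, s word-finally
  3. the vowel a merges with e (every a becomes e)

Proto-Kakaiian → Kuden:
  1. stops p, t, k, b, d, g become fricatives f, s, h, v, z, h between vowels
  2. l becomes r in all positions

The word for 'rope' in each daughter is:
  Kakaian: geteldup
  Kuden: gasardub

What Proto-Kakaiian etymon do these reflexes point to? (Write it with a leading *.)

Position 4: Kakaian has e, Kuden has a. Kuden preserves a here (none of its changes turn any other segment into a), so the proto-segment is *a.
Position 2: Kakaian has e, Kuden has a. Kuden preserves a here (none of its changes turn any other segment into a), so the proto-segment is *a.
Continuing position by position gives *gataldub; check it forward:
Kakaian: *gataldub > gataldup > geteldup  (by final devoicing, vowel merger)
Kuden: *gataldub > gasaldub > gasardub  (by intervocalic lenition, unconditioned shift)
No other proto-form is consistent with every reflex, so the reconstruction is *gataldub.

*gataldub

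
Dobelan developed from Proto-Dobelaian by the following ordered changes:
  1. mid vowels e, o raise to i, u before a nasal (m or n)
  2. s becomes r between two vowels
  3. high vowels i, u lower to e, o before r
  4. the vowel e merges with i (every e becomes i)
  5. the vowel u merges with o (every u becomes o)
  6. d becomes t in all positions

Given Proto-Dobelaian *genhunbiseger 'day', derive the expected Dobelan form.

Dobelan: *genhunbiseger > ginhunbiseger > ginhunbireger > ginhunbereger > ginhunbirigir > ginhonbirigir  (by pre-nasal raising, rhotacism, pre-rhotic lowering, vowel merger, vowel merger)

ginhonbirigir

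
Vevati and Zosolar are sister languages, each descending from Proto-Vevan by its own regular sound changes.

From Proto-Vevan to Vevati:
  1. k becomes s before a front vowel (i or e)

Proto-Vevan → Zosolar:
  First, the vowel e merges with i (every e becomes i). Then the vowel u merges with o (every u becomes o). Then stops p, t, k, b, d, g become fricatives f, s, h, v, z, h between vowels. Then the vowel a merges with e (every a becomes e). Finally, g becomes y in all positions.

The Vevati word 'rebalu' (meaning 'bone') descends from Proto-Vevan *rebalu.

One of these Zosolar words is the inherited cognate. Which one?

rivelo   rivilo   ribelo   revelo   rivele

Zosolar: *rebalu > ribalu > ribalo > rivalo > rivelo  (by vowel merger, vowel merger, intervocalic lenition, vowel merger)
Only 'rivelo' matches the regular Zosolar development of *rebalu.

rivelo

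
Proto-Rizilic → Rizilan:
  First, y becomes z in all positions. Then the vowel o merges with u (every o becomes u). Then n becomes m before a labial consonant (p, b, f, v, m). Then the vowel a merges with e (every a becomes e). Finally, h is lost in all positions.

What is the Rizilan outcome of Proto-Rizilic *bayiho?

Rizilan: start from *bayiho.
  rule 1 (unconditioned shift): bayiho → baziho
  rule 2 (vowel merger): baziho → bazihu
  rule 3: no change — bazihu
  rule 4 (vowel merger): bazihu → bezihu
  rule 5 (h-loss): bezihu → beziu
  ⇒ Rizilan beziu

beziu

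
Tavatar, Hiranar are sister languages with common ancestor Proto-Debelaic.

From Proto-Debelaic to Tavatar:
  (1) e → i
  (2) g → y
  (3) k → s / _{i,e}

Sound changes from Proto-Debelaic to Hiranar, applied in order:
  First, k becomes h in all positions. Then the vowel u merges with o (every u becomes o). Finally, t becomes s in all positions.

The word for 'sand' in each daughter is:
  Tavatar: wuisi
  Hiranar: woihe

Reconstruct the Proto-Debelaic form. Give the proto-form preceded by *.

*wuike

Position 4: Tavatar has s, Hiranar has h. Taking the neighbouring segments as reconstructed: Tavatar s could go back to *k or *s; Hiranar h could go back to *k or *h — the one source consistent with every daughter is *k.
Position 2: Tavatar has u, Hiranar has o. Tavatar preserves u here (none of its changes turn any other segment into u), so the proto-segment is *u.
This points to *wuike. Verify forward in each daughter:
Tavatar: *wuike > wuiki > wuisi  (by vowel merger, palatalisation)
Hiranar: *wuike
  wuike → wuihe   [unconditioned shift]
  wuihe → woihe   [vowel merger]
  woihe (rule 3 does not apply)
  giving Hiranar woihe.
*wuike is the unique common source.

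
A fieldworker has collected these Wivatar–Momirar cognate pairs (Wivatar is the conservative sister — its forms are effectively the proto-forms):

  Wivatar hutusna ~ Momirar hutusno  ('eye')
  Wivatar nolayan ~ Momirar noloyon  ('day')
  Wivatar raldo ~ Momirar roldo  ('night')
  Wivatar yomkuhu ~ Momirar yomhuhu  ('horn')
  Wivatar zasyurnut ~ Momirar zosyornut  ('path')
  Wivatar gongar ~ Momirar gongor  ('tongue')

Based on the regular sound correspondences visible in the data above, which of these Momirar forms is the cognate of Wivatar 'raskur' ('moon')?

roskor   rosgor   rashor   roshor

roshor

nolayan ~ noloyon, raldo ~ roldo — Wivatar a corresponds to Momirar o after a consonant, before a consonant other than r, m, n, p, b, f, v.
yomkuhu ~ yomhuhu — Wivatar k corresponds to Momirar h after a consonant, before a back vowel.
zasyurnut ~ zosyornut — Wivatar u corresponds to Momirar o after a consonant, before r.
Applying these to Wivatar 'raskur':
  raskur → roskur   (a→o after a consonant, before a consonant other than r, m, n, p, b, f, v)
  roskur → roshur   (k→h after a consonant, before a back vowel)
  roshur → roshor   (u→o after a consonant, before r)
So the Momirar cognate is 'roshor'.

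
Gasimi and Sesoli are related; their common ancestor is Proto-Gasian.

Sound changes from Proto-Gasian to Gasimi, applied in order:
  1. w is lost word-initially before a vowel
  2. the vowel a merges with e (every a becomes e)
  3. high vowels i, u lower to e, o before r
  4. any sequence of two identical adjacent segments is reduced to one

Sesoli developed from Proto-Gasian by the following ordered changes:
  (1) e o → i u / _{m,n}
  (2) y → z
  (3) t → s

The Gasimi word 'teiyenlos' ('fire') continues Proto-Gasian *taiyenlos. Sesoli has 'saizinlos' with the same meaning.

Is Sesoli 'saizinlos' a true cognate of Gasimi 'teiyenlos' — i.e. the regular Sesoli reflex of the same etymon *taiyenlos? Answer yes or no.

Derive the expected Sesoli reflex of *taiyenlos:
Sesoli: *taiyenlos
  taiyenlos → taiyinlos   [pre-nasal raising]
  taiyinlos → taizinlos   [unconditioned shift]
  taizinlos → saizinlos   [unconditioned shift]
  giving Sesoli saizinlos.
Sesoli 'saizinlos' matches the regular reflex exactly, so the pair is cognate.

yes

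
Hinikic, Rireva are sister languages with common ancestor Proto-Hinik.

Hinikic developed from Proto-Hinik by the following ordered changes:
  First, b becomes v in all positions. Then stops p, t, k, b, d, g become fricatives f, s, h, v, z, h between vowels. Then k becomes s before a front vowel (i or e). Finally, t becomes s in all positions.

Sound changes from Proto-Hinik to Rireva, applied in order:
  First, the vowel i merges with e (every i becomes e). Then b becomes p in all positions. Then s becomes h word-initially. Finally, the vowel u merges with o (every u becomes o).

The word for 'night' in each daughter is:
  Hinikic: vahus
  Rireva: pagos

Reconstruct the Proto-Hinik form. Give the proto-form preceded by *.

*bagus

Position 4: Hinikic has u, Rireva has o. Hinikic preserves u here (none of its changes turn any other segment into u), so the proto-segment is *u.
Position 1: Hinikic has v, Rireva has p. Taking the neighbouring segments as reconstructed: Hinikic v could go back to *b or *v; Rireva p could go back to *p or *b — the one source consistent with every daughter is *b.
Continuing position by position gives *bagus; check it forward:
Hinikic: *bagus > vagus > vahus  (by unconditioned shift, intervocalic lenition)
Rireva: *bagus > pagus > pagos  (by unconditioned shift, vowel merger)
No other proto-form is consistent with every reflex, so the reconstruction is *bagus.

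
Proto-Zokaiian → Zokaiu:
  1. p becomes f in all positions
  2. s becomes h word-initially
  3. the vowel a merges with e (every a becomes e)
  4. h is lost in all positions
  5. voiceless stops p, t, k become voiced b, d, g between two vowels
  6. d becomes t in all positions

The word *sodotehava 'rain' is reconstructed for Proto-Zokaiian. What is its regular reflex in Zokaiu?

Zokaiu: start from *sodotehava.
  rule 1: no change — sodotehava
  rule 2 (debuccalisation): sodotehava → hodotehava
  rule 3 (vowel merger): hodotehava → hodoteheve
  rule 4 (h-loss): hodoteheve → odoteeve
  rule 5 (intervocalic voicing): odoteeve → ododeeve
  rule 6 (unconditioned shift): ododeeve → ototeeve
  ⇒ Zokaiu ototeeve

ototeeve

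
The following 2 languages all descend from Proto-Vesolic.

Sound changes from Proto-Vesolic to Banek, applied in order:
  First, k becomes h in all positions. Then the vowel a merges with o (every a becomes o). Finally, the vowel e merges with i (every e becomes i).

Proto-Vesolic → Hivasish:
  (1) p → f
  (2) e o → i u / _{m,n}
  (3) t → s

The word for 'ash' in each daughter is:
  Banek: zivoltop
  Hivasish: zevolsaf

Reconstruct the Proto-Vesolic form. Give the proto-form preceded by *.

*zevoltap

Position 2: Banek has i, Hivasish has e. Hivasish preserves e here (none of its changes turn any other segment into e), so the proto-segment is *e.
Position 8: Banek has p, Hivasish has f. Banek preserves p here (none of its changes turn any other segment into p), so the proto-segment is *p.
Continuing position by position gives *zevoltap; check it forward:
Banek: *zevoltap > zevoltop > zivoltop  (by vowel merger, vowel merger)
Hivasish: start from *zevoltap.
  rule 1 (unconditioned shift): zevoltap → zevoltaf
  rule 2: no change — zevoltaf
  rule 3 (unconditioned shift): zevoltaf → zevolsaf
  ⇒ Hivasish zevolsaf
Only *zevoltap yields all of Banek zivoltop, Hivasish zevolsaf.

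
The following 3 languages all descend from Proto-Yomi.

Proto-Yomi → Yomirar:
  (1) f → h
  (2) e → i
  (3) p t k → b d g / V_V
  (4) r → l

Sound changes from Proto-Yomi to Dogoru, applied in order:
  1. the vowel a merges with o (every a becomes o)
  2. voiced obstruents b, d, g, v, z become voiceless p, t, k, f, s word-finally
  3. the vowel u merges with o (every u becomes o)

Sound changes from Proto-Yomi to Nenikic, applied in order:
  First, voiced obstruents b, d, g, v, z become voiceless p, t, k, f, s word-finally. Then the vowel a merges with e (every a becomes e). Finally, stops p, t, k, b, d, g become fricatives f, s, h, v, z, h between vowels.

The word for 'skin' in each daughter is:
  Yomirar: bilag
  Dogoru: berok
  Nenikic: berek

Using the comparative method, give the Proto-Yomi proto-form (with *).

Position 2: Yomirar has i, Dogoru has e, Nenikic has e. Dogoru preserves e here (none of its changes turn any other segment into e), so the proto-segment is *e.
Position 4: Yomirar has a, Dogoru has o, Nenikic has e. Yomirar preserves a here (none of its changes turn any other segment into a), so the proto-segment is *a.
Position 3: Yomirar has l, Dogoru has r, Nenikic has r. Dogoru preserves r here (none of its changes turn any other segment into r), so the proto-segment is *r.
Verify the candidate proto-form against each daughter:
Yomirar: *berag
  berag (rule 1 does not apply)
  berag → birag   [vowel merger]
  birag (rule 3 does not apply)
  birag → bilag   [unconditioned shift]
  giving Yomirar bilag.
Dogoru: *berag
  berag → berog   [vowel merger]
  berog → berok   [final devoicing]
  berok (rule 3 does not apply)
  giving Dogoru berok.
Nenikic: *berag > berak > berek  (by final devoicing, vowel merger)
No other proto-form is consistent with every reflex, so the reconstruction is *berag.

*berag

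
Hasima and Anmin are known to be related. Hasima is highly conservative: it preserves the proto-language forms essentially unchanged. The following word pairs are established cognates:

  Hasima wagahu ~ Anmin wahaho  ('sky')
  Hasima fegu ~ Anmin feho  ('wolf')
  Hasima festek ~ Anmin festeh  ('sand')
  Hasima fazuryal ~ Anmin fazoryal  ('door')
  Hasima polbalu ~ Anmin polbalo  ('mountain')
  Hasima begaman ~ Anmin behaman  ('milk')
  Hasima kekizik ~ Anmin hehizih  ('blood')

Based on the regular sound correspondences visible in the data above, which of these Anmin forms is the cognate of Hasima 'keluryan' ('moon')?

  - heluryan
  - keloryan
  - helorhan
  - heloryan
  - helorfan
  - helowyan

kekizik ~ hehizih — Hasima k corresponds to Anmin h word-initially before a front vowel.
fazuryal ~ fazoryal — Hasima u corresponds to Anmin o after a consonant, before r.
Applying these to Hasima 'keluryan':
  keluryan → heluryan   (k→h word-initially before a front vowel)
  heluryan → heloryan   (u→o after a consonant, before r)
So the Anmin cognate is 'heloryan'.

heloryan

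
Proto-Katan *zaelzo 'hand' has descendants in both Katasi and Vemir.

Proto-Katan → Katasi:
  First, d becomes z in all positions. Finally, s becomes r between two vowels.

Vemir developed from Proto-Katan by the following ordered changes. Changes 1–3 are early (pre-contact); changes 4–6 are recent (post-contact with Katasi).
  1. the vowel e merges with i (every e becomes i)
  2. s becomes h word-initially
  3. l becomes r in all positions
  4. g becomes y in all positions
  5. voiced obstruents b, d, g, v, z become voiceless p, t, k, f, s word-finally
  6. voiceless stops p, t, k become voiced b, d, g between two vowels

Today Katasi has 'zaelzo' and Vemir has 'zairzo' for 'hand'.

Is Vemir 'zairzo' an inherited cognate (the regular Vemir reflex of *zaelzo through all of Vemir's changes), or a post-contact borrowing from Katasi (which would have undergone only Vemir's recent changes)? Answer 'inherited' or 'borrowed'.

inherited

If inherited, *zaelzo would pass through all of Vemir's changes:
Vemir: *zaelzo
  zaelzo → zailzo   [vowel merger]
  zailzo (rule 2 does not apply)
  zailzo → zairzo   [unconditioned shift]
  zairzo (rule 4 does not apply)
  zairzo (rule 5 does not apply)
  zairzo (rule 6 does not apply)
  giving Vemir zairzo.
If borrowed from Katasi 'zaelzo' after the early changes, it would undergo only the recent ones:
  rule 4 (unconditioned shift): no change (zaelzo)
  rule 5 (final devoicing): no change (zaelzo)
  rule 6 (intervocalic voicing): no change (zaelzo)
  ⇒ as a loan: zaelzo
Vemir 'zairzo' matches the inherited outcome exactly, so it is an inherited cognate, not a loan.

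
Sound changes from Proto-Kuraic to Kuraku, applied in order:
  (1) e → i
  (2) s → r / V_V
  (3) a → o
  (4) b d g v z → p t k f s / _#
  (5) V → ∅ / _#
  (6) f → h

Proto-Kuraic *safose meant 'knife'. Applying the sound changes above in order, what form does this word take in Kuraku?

Kuraku: *safose > safosi > safori > sofori > sofor > sohor  (by vowel merger, rhotacism, vowel merger, apocope, unconditioned shift)

sohor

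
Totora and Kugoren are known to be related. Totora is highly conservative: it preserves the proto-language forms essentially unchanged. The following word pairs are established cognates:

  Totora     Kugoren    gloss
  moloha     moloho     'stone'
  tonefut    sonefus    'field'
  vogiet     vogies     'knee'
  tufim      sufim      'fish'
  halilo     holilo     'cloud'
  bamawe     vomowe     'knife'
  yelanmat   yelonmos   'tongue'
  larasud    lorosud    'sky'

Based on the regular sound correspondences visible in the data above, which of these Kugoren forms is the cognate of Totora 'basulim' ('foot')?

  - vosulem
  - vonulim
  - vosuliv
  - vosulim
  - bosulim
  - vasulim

vosulim

bamawe ~ vomowe — Totora b corresponds to Kugoren v word-initially before a back vowel.
halilo ~ holilo, bamawe ~ vomowe — Totora a corresponds to Kugoren o after a consonant, before a consonant other than r, m, n, p, b, f, v.
Applying these to Totora 'basulim':
  basulim → vasulim   (b→v word-initially before a back vowel)
  vasulim → vosulim   (a→o after a consonant, before a consonant other than r, m, n, p, b, f, v)
So the Kugoren cognate is 'vosulim'.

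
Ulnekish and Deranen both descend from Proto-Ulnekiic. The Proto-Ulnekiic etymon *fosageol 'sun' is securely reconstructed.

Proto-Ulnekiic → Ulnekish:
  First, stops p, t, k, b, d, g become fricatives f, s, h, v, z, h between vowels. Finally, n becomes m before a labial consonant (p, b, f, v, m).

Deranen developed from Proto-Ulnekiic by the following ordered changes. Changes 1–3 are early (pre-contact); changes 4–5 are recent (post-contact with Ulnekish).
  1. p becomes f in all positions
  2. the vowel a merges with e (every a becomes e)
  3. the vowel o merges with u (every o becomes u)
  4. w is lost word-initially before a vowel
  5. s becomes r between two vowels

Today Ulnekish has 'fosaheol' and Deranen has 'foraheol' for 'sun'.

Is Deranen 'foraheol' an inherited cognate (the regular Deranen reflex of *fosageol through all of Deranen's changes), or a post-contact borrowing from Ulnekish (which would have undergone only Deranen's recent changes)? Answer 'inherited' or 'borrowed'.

If inherited, *fosageol would pass through all of Deranen's changes:
Deranen: *fosageol
  fosageol (rule 1 does not apply)
  fosageol → fosegeol   [vowel merger]
  fosegeol → fusegeul   [vowel merger]
  fusegeul (rule 4 does not apply)
  fusegeul → furegeul   [rhotacism]
  giving Deranen furegeul.
If borrowed from Ulnekish 'fosaheol' after the early changes, it would undergo only the recent ones:
  rule 4 (glide loss): no change (fosaheol)
  rule 5 (rhotacism): fosaheol → foraheol
  ⇒ as a loan: foraheol
Deranen 'foraheol' matches the loan outcome 'foraheol', not the inherited 'furegeul' — it skipped the early Deranen changes, so it was borrowed from Ulnekish.

borrowed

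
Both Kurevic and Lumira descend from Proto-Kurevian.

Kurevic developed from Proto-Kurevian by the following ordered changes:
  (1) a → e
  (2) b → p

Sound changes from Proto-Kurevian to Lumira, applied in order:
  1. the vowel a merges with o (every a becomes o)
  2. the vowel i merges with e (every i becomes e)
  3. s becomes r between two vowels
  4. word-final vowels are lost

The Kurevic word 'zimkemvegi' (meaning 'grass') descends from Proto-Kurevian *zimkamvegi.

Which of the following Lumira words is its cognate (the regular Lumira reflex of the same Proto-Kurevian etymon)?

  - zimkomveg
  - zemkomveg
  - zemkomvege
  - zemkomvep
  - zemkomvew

Lumira: start from *zimkamvegi.
  rule 1 (vowel merger): zimkamvegi → zimkomvegi
  rule 2 (vowel merger): zimkomvegi → zemkomvege
  rule 3: no change — zemkomvege
  rule 4 (apocope): zemkomvege → zemkomveg
  ⇒ Lumira zemkomveg

zemkomveg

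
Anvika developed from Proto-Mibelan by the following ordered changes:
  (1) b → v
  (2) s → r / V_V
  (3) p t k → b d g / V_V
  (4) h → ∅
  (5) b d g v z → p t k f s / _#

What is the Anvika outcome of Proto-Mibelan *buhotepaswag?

vuodebaswak

Anvika: *buhotepaswag
  buhotepaswag → vuhotepaswag   [unconditioned shift]
  vuhotepaswag (rule 2 does not apply)
  vuhotepaswag → vuhodebaswag   [intervocalic voicing]
  vuhodebaswag → vuodebaswag   [h-loss]
  vuodebaswag → vuodebaswak   [final devoicing]
  giving Anvika vuodebaswak.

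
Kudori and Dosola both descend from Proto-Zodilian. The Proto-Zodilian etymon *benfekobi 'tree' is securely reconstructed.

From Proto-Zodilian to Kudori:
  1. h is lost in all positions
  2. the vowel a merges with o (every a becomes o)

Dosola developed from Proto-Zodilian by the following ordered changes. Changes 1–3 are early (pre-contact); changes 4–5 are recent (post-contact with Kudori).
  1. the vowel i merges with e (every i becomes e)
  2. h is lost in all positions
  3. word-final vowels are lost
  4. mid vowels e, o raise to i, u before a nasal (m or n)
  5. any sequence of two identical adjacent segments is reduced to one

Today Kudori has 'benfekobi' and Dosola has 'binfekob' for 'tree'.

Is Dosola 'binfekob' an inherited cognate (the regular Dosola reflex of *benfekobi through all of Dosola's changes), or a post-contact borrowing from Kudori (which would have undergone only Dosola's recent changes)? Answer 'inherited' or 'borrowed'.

If inherited, *benfekobi would pass through all of Dosola's changes:
Dosola: start from *benfekobi.
  rule 1 (vowel merger): benfekobi → benfekobe
  rule 2: no change — benfekobe
  rule 3 (apocope): benfekobe → benfekob
  rule 4 (pre-nasal raising): benfekob → binfekob
  rule 5: no change — binfekob
  ⇒ Dosola binfekob
If borrowed from Kudori 'benfekobi' after the early changes, it would undergo only the recent ones:
  rule 4 (pre-nasal raising): benfekobi → binfekobi
  rule 5 (degemination): no change (binfekobi)
  ⇒ as a loan: binfekobi
Dosola 'binfekob' matches the inherited outcome exactly, so it is an inherited cognate, not a loan.

inherited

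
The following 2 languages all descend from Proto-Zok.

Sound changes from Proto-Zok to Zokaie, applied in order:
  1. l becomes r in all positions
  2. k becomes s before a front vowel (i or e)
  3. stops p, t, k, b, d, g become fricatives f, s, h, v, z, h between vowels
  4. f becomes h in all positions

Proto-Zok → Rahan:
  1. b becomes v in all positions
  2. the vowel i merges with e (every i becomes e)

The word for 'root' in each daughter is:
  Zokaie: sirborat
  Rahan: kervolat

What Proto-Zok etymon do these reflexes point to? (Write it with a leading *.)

Position 2: Zokaie has i, Rahan has e. Zokaie preserves i here (none of its changes turn any other segment into i), so the proto-segment is *i.
Position 4: Zokaie has b, Rahan has v. Zokaie preserves b here (none of its changes turn any other segment into b), so the proto-segment is *b.
Continuing position by position gives *kirbolat; check it forward:
Zokaie: start from *kirbolat.
  rule 1 (unconditioned shift): kirbolat → kirborat
  rule 2 (palatalisation): kirborat → sirborat
  rule 3: no change — sirborat
  rule 4: no change — sirborat
  ⇒ Zokaie sirborat
Rahan: *kirbolat > kirvolat > kervolat  (by unconditioned shift, vowel merger)
No other proto-form is consistent with every reflex, so the reconstruction is *kirbolat.

*kirbolat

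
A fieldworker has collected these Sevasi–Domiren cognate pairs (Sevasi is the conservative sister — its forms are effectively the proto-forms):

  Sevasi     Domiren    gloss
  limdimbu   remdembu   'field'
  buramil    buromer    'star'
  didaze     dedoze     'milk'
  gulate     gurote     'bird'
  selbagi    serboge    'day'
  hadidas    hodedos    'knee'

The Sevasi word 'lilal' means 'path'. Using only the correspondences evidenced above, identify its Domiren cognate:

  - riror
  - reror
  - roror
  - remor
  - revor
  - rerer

reror

limdimbu ~ remdembu — Sevasi l corresponds to Domiren r word-initially before a front vowel.
buramil ~ buromer, didaze ~ dedoze — Sevasi i corresponds to Domiren e after a consonant, before a consonant other than r, m, n, p, b, f, v.
gulate ~ gurote — Sevasi l corresponds to Domiren r between vowels (before a back vowel).
didaze ~ dedoze, gulate ~ gurote — Sevasi a corresponds to Domiren o after a consonant, before a consonant other than r, m, n, p, b, f, v.
buramil ~ buromer — Sevasi l corresponds to Domiren r word-finally.
Applying these to Sevasi 'lilal':
  lilal → rilal   (l→r word-initially before a front vowel)
  rilal → relal   (i→e after a consonant, before a consonant other than r, m, n, p, b, f, v)
  relal → reral   (l→r between vowels (before a back vowel))
  reral → rerol   (a→o after a consonant, before a consonant other than r, m, n, p, b, f, v)
  rerol → reror   (l→r word-finally)
So the Domiren cognate is 'reror'.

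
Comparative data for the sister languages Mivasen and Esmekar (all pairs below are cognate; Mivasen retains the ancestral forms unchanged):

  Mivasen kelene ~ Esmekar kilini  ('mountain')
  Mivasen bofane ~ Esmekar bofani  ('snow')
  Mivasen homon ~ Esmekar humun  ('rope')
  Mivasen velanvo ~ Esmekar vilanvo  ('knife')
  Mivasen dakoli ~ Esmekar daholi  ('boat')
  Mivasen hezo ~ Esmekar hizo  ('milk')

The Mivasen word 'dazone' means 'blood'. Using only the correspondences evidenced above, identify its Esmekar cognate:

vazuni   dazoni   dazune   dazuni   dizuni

homon ~ humun — Mivasen o corresponds to Esmekar u after a consonant, before a nasal.
kelene ~ kilini, bofane ~ bofani — Mivasen e corresponds to Esmekar i word-finally.
Applying these to Mivasen 'dazone':
  dazone → dazune   (o→u after a consonant, before a nasal)
  dazune → dazuni   (e→i word-finally)
So the Esmekar cognate is 'dazuni'.

dazuni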